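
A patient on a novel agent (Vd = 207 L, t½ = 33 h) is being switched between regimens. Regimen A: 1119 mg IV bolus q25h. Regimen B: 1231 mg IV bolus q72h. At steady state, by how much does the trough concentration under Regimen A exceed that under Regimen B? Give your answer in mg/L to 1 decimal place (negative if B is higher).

Regimen A: f = (1/2)^(25/33) ≈ 0.5915; Cmin,ss = (1119/207)·f/(1−f) ≈ 7.827 mg/L.
Regimen B: f = (1/2)^(72/33) ≈ 0.2204; Cmin,ss = (1231/207)·f/(1−f) ≈ 1.681 mg/L.
Difference ≈ 7.827 − 1.681 ≈ 6.146 mg/L.

6.1 mg/L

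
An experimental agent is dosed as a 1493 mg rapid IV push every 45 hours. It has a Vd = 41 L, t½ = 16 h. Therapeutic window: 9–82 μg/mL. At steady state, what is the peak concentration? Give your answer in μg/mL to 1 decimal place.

42.5 μg/mL

τ/t½ = 45/16 ≈ 2.8125, so fraction remaining f = (1/2)^(45/16) ≈ 0.1423.
Accumulation ratio R = 1/(1 − f) ≈ 1/0.8577 ≈ 1.1659.
Each bolus raises the concentration by D/Vd = 1493/41 ≈ 36.415 μg/mL.
Steady-state peak Cmax,ss = C₀·R ≈ 36.415 × 1.1659 ≈ 42.456 μg/mL.
Peak 42.5 μg/mL vs MTC 82 μg/mL: below toxic threshold.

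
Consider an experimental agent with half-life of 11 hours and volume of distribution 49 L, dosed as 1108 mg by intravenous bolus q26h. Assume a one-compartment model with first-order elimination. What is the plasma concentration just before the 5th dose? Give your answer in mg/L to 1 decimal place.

5.4 mg/L

f = (1/2)^(τ/t½) = (1/2)^(26/11) ≈ 0.1943.
C₀ = D/Vd = 1108/49 ≈ 22.612 mg/L.
Before the 5th dose, 4 doses have been given. Superposition: Cmin = C₀·(f + f² + … + f^4).
≈ 22.612 × (0.1943 + 0.0378 + 0.0073 + 0.0014) ≈ 22.612 × 0.2408 ≈ 5.445 mg/L.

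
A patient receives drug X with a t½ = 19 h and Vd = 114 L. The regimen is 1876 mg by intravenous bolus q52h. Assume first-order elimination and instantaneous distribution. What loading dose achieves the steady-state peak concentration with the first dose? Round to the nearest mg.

f = (1/2)^(52/19) ≈ 0.150013; accumulation ratio R = 1/(1−f) ≈ 1.17649.
Loading dose to hit Cmax,ss on first dose: D_load = D_maint·R ≈ 1876 × 1.17649 ≈ 2207.10 mg.

2207 mg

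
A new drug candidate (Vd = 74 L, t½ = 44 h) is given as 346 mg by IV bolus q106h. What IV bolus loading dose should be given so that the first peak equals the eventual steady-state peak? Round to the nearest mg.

426 mg

f = (1/2)^(106/44) ≈ 0.188274; accumulation ratio R = 1/(1−f) ≈ 1.23194.
Loading dose to hit Cmax,ss on first dose: D_load = D_maint·R ≈ 346 × 1.23194 ≈ 426.25 mg.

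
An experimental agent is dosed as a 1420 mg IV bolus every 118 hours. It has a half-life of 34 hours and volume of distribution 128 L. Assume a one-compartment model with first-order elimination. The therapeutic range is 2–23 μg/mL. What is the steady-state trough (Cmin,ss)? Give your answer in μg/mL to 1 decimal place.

1.1 μg/mL

τ/t½ = 118/34 ≈ 3.4706, so fraction remaining f = (1/2)^(118/34) ≈ 0.0902.
Single-dose peak C₀ = D/Vd = 1420/128 ≈ 11.094 μg/mL.
Steady-state trough Cmin,ss = C₀·f/(1−f) ≈ 11.094 × 0.0902/0.9098 ≈ 1.100 μg/mL.
Trough 1.1 μg/mL vs MEC 2 μg/mL: subtherapeutic.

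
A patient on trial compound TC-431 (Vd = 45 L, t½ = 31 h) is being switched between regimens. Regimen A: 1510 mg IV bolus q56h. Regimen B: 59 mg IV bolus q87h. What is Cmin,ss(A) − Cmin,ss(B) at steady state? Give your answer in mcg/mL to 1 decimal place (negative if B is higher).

Regimen A: f = (1/2)^(56/31) ≈ 0.2859; Cmin,ss = (1510/45)·f/(1−f) ≈ 13.434 mcg/mL.
Regimen B: f = (1/2)^(87/31) ≈ 0.1429; Cmin,ss = (59/45)·f/(1−f) ≈ 0.219 mcg/mL.
Difference ≈ 13.434 − 0.219 ≈ 13.215 mcg/mL.

13.2 mcg/mL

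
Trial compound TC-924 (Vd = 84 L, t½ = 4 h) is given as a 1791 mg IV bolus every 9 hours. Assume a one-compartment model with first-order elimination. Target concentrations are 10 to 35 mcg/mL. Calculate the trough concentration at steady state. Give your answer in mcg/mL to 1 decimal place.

Over one 9-h interval, 9/4 ≈ 2.25 half-lives elapse, leaving f ≈ 0.2102 of each dose.
Each bolus raises the concentration by D/Vd = 1791/84 ≈ 21.321 mcg/mL.
Steady-state trough Cmin,ss = C₀·f/(1−f) ≈ 21.321 × 0.2102/0.7898 ≈ 5.674 mcg/mL.
Trough 5.7 mcg/mL vs MEC 10 mcg/mL: subtherapeutic.

5.7 mcg/mL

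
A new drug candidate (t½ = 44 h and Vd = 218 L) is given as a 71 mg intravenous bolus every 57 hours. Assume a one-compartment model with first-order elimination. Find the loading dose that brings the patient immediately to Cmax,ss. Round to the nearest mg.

f = (1/2)^(57/44) ≈ 0.407408; accumulation ratio R = 1/(1−f) ≈ 1.68750.
Loading dose to hit Cmax,ss on first dose: D_load = D_maint·R ≈ 71 × 1.68750 ≈ 119.81 mg.

120 mg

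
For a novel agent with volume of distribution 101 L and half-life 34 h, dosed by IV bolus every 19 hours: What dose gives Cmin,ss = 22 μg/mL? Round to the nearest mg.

τ/t½ = 19/34 ≈ 0.55882, so f = (1/2)^(19/34) ≈ 0.678856.
Cmin,ss = (D/Vd)·f/(1−f), so D = Cmin,ss·Vd·(1−f)/f.
D = 22 × 101 × (1−f)/f ≈ 22 × 101 × 0.47307 ≈ 1051.16 mg.

1051 mg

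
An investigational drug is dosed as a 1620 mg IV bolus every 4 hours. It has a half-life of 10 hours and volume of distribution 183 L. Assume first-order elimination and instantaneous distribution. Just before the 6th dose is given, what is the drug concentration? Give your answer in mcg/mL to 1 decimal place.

f = (1/2)^(τ/t½) = (1/2)^(4/10) ≈ 0.7579.
C₀ = D/Vd = 1620/183 ≈ 8.852 mcg/mL.
Before the 6th dose, 5 doses have been given. Superposition: Cmin = C₀·(f + f² + … + f^5).
≈ 8.852 × (0.7579 + 0.5744 + 0.4353 + 0.3299 + 0.2501) ≈ 8.852 × 2.3476 ≈ 20.781 mcg/mL.

20.8 mcg/mL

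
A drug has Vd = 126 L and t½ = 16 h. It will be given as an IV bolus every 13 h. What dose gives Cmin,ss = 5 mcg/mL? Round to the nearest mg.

476 mg

τ/t½ = 13/16 ≈ 0.8125, so f = (1/2)^(13/16) ≈ 0.569394.
Cmin,ss = (D/Vd)·f/(1−f), so D = Cmin,ss·Vd·(1−f)/f.
D = 5 × 126 × (1−f)/f ≈ 5 × 126 × 0.75625 ≈ 476.44 mg.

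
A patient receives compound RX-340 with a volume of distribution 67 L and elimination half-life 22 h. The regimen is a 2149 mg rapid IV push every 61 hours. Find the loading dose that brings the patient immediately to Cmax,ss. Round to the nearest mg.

f = (1/2)^(61/22) ≈ 0.146327; accumulation ratio R = 1/(1−f) ≈ 1.17141.
Loading dose to hit Cmax,ss on first dose: D_load = D_maint·R ≈ 2149 × 1.17141 ≈ 2517.36 mg.

2517 mg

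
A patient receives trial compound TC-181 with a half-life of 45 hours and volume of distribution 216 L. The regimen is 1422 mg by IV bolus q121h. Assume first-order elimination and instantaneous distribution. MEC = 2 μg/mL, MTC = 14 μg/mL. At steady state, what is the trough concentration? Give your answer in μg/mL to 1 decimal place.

τ/t½ = 121/45 ≈ 2.6889, so fraction remaining f = (1/2)^(121/45) ≈ 0.1551.
At steady state, accumulation factor R = 1/(1 − e^(−kτ)) ≈ 1.1836.
Single-dose peak C₀ = D/Vd = 1422/216 ≈ 6.583 μg/mL.
Cmax,ss = C₀/(1 − f) ≈ 6.583/0.8449 ≈ 7.791 μg/mL.
Steady-state trough Cmin,ss = Cmax,ss·f ≈ 7.791 × 0.1551 ≈ 1.208 μg/mL.
Trough 1.2 μg/mL vs MEC 2 μg/mL: subtherapeutic.

1.2 μg/mL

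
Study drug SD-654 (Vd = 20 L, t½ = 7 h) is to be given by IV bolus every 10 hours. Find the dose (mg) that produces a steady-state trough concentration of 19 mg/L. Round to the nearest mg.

643 mg

τ/t½ = 10/7 ≈ 1.4286, so f = (1/2)^(10/7) ≈ 0.371499.
Cmin,ss = (D/Vd)·f/(1−f), so D = Cmin,ss·Vd·(1−f)/f.
D = 19 × 20 × (1−f)/f ≈ 19 × 20 × 1.69180 ≈ 642.88 mg.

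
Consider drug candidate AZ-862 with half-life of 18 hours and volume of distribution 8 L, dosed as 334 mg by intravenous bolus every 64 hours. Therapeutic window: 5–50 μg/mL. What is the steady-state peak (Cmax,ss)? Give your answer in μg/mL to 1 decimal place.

45.6 μg/mL

τ/t½ = 64/18 ≈ 3.5556, so fraction remaining f = (1/2)^(64/18) ≈ 0.0850.
Accumulation ratio R = 1/(1 − f) ≈ 1/0.9150 ≈ 1.0929.
Each bolus raises the concentration by D/Vd = 334/8 ≈ 41.750 μg/mL.
Steady-state peak Cmax,ss = C₀·R ≈ 41.750 × 1.0929 ≈ 45.629 μg/mL.
Peak 45.6 μg/mL vs MTC 50 μg/mL: below toxic threshold.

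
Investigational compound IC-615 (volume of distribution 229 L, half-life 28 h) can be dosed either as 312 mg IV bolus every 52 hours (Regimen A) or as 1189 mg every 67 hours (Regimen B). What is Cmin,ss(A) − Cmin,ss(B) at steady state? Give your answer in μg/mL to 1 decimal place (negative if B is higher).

-0.7 μg/mL

Regimen A: f = (1/2)^(52/28) ≈ 0.2760; Cmin,ss = (312/229)·f/(1−f) ≈ 0.519 μg/mL.
Regimen B: f = (1/2)^(67/28) ≈ 0.1904; Cmin,ss = (1189/229)·f/(1−f) ≈ 1.221 μg/mL.
Difference ≈ 0.519 − 1.221 ≈ -0.702 μg/mL.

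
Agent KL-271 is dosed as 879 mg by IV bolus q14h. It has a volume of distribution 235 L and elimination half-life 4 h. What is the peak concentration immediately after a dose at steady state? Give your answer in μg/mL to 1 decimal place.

4.1 μg/mL

Over one 14-h interval, 14/4 ≈ 3.5 half-lives elapse, leaving f ≈ 0.0884 of each dose.
At steady state, accumulation factor R = 1/(1 − e^(−kτ)) ≈ 1.0970.
Single-dose peak C₀ = D/Vd = 879/235 ≈ 3.740 μg/mL.
Steady-state peak Cmax,ss = C₀·R ≈ 3.740 × 1.0970 ≈ 4.103 μg/mL.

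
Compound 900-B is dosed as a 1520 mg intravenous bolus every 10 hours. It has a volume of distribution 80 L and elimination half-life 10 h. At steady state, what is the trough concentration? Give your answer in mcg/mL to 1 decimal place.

19.0 mcg/mL

τ = 10 h = 1 half-life, so f = (1/2)^1 = 0.5.
At steady state, R = 1/(1 − 0.5) = 2/1.
Single-dose peak C₀ = D/Vd = 1520/80 = 19 mcg/mL.
Steady-state peak Cmax,ss = C₀·R = 19 × 2/1 ≈ 38.000 mcg/mL.
Steady-state trough Cmin,ss = Cmax,ss·f ≈ 38.000 × 0.5 ≈ 19.000 mcg/mL.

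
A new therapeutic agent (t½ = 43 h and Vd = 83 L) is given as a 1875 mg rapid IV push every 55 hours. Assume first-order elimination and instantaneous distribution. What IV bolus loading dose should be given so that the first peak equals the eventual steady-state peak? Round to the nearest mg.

3189 mg

f = (1/2)^(55/43) ≈ 0.412061; accumulation ratio R = 1/(1−f) ≈ 1.70086.
Loading dose to hit Cmax,ss on first dose: D_load = D_maint·R ≈ 1875 × 1.70086 ≈ 3189.11 mg.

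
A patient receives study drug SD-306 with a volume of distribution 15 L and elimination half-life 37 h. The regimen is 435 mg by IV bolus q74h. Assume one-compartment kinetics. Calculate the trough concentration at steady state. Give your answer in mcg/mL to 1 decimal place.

τ = 74 h = 2 half-lives, so f = (1/2)^2 = 0.25.
Accumulation ratio R = 1/(1 − f) = 1/0.75 = 4/3.
Single-dose peak C₀ = D/Vd = 435/15 = 29 mcg/mL.
Steady-state peak Cmax,ss = C₀·R = 29 × 4/3 ≈ 38.667 mcg/mL.
Steady-state trough Cmin,ss = Cmax,ss·f ≈ 38.667 × 0.25 ≈ 9.667 mcg/mL.

9.7 mcg/mL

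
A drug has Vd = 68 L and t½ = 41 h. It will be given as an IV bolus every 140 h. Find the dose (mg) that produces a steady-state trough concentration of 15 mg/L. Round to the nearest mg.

9857 mg

τ/t½ = 140/41 ≈ 3.4146, so f = (1/2)^(140/41) ≈ 0.093776.
Cmin,ss = (D/Vd)·f/(1−f), so D = Cmin,ss·Vd·(1−f)/f.
D = 15 × 68 × (1−f)/f ≈ 15 × 68 × 9.66371 ≈ 9856.98 mg.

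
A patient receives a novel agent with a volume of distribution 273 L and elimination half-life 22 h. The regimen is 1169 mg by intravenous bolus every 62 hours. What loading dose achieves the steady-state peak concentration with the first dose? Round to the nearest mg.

f = (1/2)^(62/22) ≈ 0.141789; accumulation ratio R = 1/(1−f) ≈ 1.16521.
Loading dose to hit Cmax,ss on first dose: D_load = D_maint·R ≈ 1169 × 1.16521 ≈ 1362.13 mg.

1362 mg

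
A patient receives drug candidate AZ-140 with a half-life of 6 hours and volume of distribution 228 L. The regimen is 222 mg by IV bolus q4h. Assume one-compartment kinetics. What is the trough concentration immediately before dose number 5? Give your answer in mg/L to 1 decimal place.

1.4 mg/L

f = (1/2)^(τ/t½) = (1/2)^(4/6) ≈ 0.6300.
C₀ = D/Vd = 222/228 ≈ 0.974 mg/L.
Before the 5th dose, 4 doses have been given. Superposition: Cmin = C₀·(f + f² + … + f^4).
≈ 0.974 × (0.6300 + 0.3969 + 0.2500 + 0.1575) ≈ 0.974 × 1.4344 ≈ 1.397 mg/L.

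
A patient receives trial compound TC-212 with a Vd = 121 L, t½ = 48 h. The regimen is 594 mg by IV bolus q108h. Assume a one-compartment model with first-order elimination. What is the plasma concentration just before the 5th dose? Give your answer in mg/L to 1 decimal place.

1.3 mg/L

f = (1/2)^(τ/t½) = (1/2)^(108/48) ≈ 0.2102.
C₀ = D/Vd = 594/121 ≈ 4.909 mg/L.
Before the 5th dose, 4 doses have been given. Superposition: Cmin = C₀·(f + f² + … + f^4).
≈ 4.909 × (0.2102 + 0.0442 + 0.0093 + 0.0020) ≈ 4.909 × 0.2657 ≈ 1.304 mg/L.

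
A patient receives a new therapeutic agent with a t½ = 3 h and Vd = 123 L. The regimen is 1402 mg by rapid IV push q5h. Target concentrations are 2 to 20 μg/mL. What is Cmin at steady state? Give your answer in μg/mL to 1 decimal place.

5.2 μg/mL

τ/t½ = 5/3 ≈ 1.6667, so fraction remaining f = (1/2)^(5/3) ≈ 0.3150.
Each bolus raises the concentration by D/Vd = 1402/123 ≈ 11.398 μg/mL.
Steady-state trough Cmin,ss = C₀·f/(1−f) ≈ 11.398 × 0.3150/0.6850 ≈ 5.241 μg/mL.
Trough 5.2 μg/mL vs MEC 2 μg/mL: adequate.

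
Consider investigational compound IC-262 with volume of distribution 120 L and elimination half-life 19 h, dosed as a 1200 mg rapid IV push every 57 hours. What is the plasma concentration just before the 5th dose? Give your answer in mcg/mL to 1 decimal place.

1.4 mcg/mL

f = (1/2)^(τ/t½) = (1/2)^(57/19) ≈ 0.1250.
C₀ = D/Vd = 1200/120 ≈ 10.000 mcg/mL.
Before the 5th dose, 4 doses have been given. Superposition: Cmin = C₀·(f + f² + … + f^4).
≈ 10.000 × (0.1250 + 0.0156 + 0.0020 + 0.0002) ≈ 10.000 × 0.1428 ≈ 1.428 mcg/mL.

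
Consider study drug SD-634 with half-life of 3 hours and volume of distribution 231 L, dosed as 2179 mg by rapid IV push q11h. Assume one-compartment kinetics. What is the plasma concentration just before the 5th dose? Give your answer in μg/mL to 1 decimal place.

f = (1/2)^(τ/t½) = (1/2)^(11/3) ≈ 0.0787.
C₀ = D/Vd = 2179/231 ≈ 9.433 μg/mL.
Before the 5th dose, 4 doses have been given. Superposition: Cmin = C₀·(f + f² + … + f^4).
≈ 9.433 × (0.0787 + 0.0062 + 0.0005 + 0.0000) ≈ 9.433 × 0.0854 ≈ 0.806 μg/mL.

0.8 μg/mL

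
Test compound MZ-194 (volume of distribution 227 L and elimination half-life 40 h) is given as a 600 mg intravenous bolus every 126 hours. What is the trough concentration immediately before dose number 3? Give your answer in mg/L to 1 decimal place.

f = (1/2)^(τ/t½) = (1/2)^(126/40) ≈ 0.1127.
C₀ = D/Vd = 600/227 ≈ 2.643 mg/L.
Before the 3rd dose, 2 doses have been given. Superposition: Cmin = C₀·(f + f²).
≈ 2.643 × (0.1127 + 0.0127) ≈ 2.643 × 0.1254 ≈ 0.331 mg/L.

0.3 mg/L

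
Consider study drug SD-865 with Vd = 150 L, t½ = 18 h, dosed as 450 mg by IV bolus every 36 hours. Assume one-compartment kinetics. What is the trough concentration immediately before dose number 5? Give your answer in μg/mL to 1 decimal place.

1.0 μg/mL

f = (1/2)^(τ/t½) = (1/2)^(36/18) ≈ 0.2500.
C₀ = D/Vd = 450/150 ≈ 3.000 μg/mL.
Before the 5th dose, 4 doses have been given. Superposition: Cmin = C₀·(f + f² + … + f^4).
≈ 3.000 × (0.2500 + 0.0625 + 0.0156 + 0.0039) ≈ 3.000 × 0.3320 ≈ 0.996 μg/mL.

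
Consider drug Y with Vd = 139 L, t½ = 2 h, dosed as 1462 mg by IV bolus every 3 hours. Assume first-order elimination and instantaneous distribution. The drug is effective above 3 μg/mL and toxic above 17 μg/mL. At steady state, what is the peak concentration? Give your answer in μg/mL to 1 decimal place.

16.3 μg/mL

k = ln2/t½ = ln2/2 ≈ 0.346574 h⁻¹; fraction remaining f = e^(−kτ) = e^(−0.346574×3) ≈ 0.3536.
Accumulation ratio R = 1/(1 − f) ≈ 1/0.6464 ≈ 1.5470.
Single-dose peak C₀ = D/Vd = 1462/139 ≈ 10.518 μg/mL.
Cmax,ss = C₀/(1 − f) ≈ 10.518/0.6464 ≈ 16.272 μg/mL.
Peak 16.3 μg/mL vs MTC 17 μg/mL: below toxic threshold.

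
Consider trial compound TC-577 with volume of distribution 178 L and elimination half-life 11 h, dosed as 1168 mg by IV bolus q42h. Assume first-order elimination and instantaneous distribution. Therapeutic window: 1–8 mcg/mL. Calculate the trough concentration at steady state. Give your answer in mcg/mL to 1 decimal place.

0.5 mcg/mL

k = ln2/t½ = ln2/11 ≈ 0.063013 h⁻¹; fraction remaining f = e^(−kτ) = e^(−0.063013×42) ≈ 0.0709.
Accumulation ratio R = 1/(1 − f) ≈ 1/0.9291 ≈ 1.0763.
Single-dose peak C₀ = D/Vd = 1168/178 ≈ 6.562 mcg/mL.
Cmax,ss = C₀/(1 − f) ≈ 6.562/0.9291 ≈ 7.063 mcg/mL.
Steady-state trough Cmin,ss = Cmax,ss·f ≈ 7.063 × 0.0709 ≈ 0.501 mcg/mL.
Trough 0.5 mcg/mL vs MEC 1 mcg/mL: subtherapeutic.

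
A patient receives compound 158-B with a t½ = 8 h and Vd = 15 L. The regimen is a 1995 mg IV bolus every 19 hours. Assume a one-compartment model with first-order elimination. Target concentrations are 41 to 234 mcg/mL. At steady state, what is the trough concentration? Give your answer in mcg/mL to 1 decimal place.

k = ln2/t½ = ln2/8 ≈ 0.086643 h⁻¹; fraction remaining f = e^(−kτ) = e^(−0.086643×19) ≈ 0.1928.
At steady state, accumulation factor R = 1/(1 − e^(−kτ)) ≈ 1.2389.
Each bolus raises the concentration by D/Vd = 1995/15 ≈ 133.000 mcg/mL.
Cmax,ss = C₀/(1 − f) ≈ 133.000/0.8072 ≈ 164.767 mcg/mL.
One interval later, Cmin,ss = Cmax,ss·e^(−kτ) ≈ 164.767 × 0.1928 ≈ 31.767 mcg/mL.
Trough 31.8 mcg/mL vs MEC 41 mcg/mL: subtherapeutic.

31.8 mcg/mL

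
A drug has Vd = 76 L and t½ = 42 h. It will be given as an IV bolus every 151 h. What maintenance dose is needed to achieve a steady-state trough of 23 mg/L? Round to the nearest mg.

τ/t½ = 151/42 ≈ 3.5952, so f = (1/2)^(151/42) ≈ 0.082742.
Cmin,ss = (D/Vd)·f/(1−f), so D = Cmin,ss·Vd·(1−f)/f.
D = 23 × 76 × (1−f)/f ≈ 23 × 76 × 11.08576 ≈ 19377.91 mg.

19378 mg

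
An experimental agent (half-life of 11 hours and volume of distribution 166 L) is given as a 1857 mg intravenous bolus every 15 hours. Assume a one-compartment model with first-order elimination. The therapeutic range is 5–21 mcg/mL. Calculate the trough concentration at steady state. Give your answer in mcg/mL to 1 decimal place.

7.1 mcg/mL

τ/t½ = 15/11 ≈ 1.3636, so fraction remaining f = (1/2)^(15/11) ≈ 0.3886.
Each bolus raises the concentration by D/Vd = 1857/166 ≈ 11.187 mcg/mL.
Steady-state trough Cmin,ss = C₀·f/(1−f) ≈ 11.187 × 0.3886/0.6114 ≈ 7.110 mcg/mL.
Trough 7.1 mcg/mL vs MEC 5 mcg/mL: adequate.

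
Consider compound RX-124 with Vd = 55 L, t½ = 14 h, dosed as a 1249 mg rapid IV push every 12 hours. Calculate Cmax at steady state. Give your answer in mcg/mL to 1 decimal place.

50.7 mcg/mL

Over one 12-h interval, 12/14 ≈ 0.85714 half-lives elapse, leaving f ≈ 0.5520 of each dose.
Accumulation ratio R = 1/(1 − f) ≈ 1/0.4480 ≈ 2.2321.
Single-dose peak C₀ = D/Vd = 1249/55 ≈ 22.709 mcg/mL.
Steady-state peak Cmax,ss = C₀·R ≈ 22.709 × 2.2321 ≈ 50.689 mcg/mL.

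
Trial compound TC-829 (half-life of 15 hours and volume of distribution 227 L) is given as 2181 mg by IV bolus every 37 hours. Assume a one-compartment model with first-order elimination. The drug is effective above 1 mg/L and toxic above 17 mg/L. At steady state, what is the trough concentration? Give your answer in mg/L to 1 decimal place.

k = ln2/t½ = ln2/15 ≈ 0.046210 h⁻¹; fraction remaining f = e^(−kτ) = e^(−0.046210×37) ≈ 0.1809.
Each bolus raises the concentration by D/Vd = 2181/227 ≈ 9.608 mg/L.
Steady-state trough Cmin,ss = C₀·f/(1−f) ≈ 9.608 × 0.1809/0.8191 ≈ 2.122 mg/L.
Trough 2.1 mg/L vs MEC 1 mg/L: adequate.

2.1 mg/L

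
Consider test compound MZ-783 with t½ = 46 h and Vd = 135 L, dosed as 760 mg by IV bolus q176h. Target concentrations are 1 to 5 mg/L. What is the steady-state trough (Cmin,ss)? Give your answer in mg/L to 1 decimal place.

0.4 mg/L

k = ln2/t½ = ln2/46 ≈ 0.015068 h⁻¹; fraction remaining f = e^(−kτ) = e^(−0.015068×176) ≈ 0.0705.
Accumulation ratio R = 1/(1 − f) ≈ 1/0.9295 ≈ 1.0758.
Single-dose peak C₀ = D/Vd = 760/135 ≈ 5.630 mg/L.
Steady-state peak Cmax,ss = C₀·R ≈ 5.630 × 1.0758 ≈ 6.057 mg/L.
Steady-state trough Cmin,ss = Cmax,ss·f ≈ 6.057 × 0.0705 ≈ 0.427 mg/L.
Trough 0.4 mg/L vs MEC 1 mg/L: subtherapeutic.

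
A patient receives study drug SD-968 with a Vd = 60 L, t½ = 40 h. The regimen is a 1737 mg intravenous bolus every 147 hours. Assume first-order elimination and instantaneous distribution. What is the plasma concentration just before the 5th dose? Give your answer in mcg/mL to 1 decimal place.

f = (1/2)^(τ/t½) = (1/2)^(147/40) ≈ 0.0783.
C₀ = D/Vd = 1737/60 ≈ 28.950 mcg/mL.
Before the 5th dose, 4 doses have been given. Superposition: Cmin = C₀·(f + f² + … + f^4).
≈ 28.950 × (0.0783 + 0.0061 + 0.0005 + 0.0000) ≈ 28.950 × 0.0849 ≈ 2.458 mcg/mL.

2.5 mcg/mL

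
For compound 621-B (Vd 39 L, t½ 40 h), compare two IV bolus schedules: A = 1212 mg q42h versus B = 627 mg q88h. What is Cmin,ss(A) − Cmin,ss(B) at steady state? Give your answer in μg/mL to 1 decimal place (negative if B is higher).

24.6 μg/mL

Regimen A: f = (1/2)^(42/40) ≈ 0.4830; Cmin,ss = (1212/39)·f/(1−f) ≈ 29.033 μg/mL.
Regimen B: f = (1/2)^(88/40) ≈ 0.2176; Cmin,ss = (627/39)·f/(1−f) ≈ 4.471 μg/mL.
Difference ≈ 29.033 − 4.471 ≈ 24.562 μg/mL.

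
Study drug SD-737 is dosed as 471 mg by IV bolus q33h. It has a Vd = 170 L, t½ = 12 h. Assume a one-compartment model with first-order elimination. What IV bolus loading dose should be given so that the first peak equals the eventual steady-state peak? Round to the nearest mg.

553 mg

f = (1/2)^(33/12) ≈ 0.148651; accumulation ratio R = 1/(1−f) ≈ 1.17461.
Loading dose to hit Cmax,ss on first dose: D_load = D_maint·R ≈ 471 × 1.17461 ≈ 553.24 mg.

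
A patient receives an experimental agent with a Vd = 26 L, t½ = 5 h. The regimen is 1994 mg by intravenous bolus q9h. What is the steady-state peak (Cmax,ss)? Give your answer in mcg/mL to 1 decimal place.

Over one 9-h interval, 9/5 ≈ 1.8 half-lives elapse, leaving f ≈ 0.2872 of each dose.
Accumulation ratio R = 1/(1 − f) ≈ 1/0.7128 ≈ 1.4029.
Each bolus raises the concentration by D/Vd = 1994/26 ≈ 76.692 mcg/mL.
Cmax,ss = C₀/(1 − f) ≈ 76.692/0.7128 ≈ 107.593 mcg/mL.

107.6 mcg/mL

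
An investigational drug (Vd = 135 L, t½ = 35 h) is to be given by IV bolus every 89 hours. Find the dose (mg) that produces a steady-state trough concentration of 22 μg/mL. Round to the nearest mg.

τ/t½ = 89/35 ≈ 2.5429, so f = (1/2)^(89/35) ≈ 0.171603.
Cmin,ss = (D/Vd)·f/(1−f), so D = Cmin,ss·Vd·(1−f)/f.
D = 22 × 135 × (1−f)/f ≈ 22 × 135 × 4.82740 ≈ 14337.38 mg.

14337 mg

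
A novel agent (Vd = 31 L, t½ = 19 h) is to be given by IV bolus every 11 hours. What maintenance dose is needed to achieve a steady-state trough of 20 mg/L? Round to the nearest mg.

τ/t½ = 11/19 ≈ 0.57895, so f = (1/2)^(11/19) ≈ 0.669452.
Cmin,ss = (D/Vd)·f/(1−f), so D = Cmin,ss·Vd·(1−f)/f.
D = 20 × 31 × (1−f)/f ≈ 20 × 31 × 0.49376 ≈ 306.13 mg.

306 mg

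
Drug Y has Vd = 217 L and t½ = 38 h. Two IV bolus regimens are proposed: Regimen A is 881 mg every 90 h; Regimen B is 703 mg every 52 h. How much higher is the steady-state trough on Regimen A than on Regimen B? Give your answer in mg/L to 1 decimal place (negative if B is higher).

Regimen A: f = (1/2)^(90/38) ≈ 0.1937; Cmin,ss = (881/217)·f/(1−f) ≈ 0.975 mg/L.
Regimen B: f = (1/2)^(52/38) ≈ 0.3873; Cmin,ss = (703/217)·f/(1−f) ≈ 2.048 mg/L.
Difference ≈ 0.975 − 2.048 ≈ -1.073 mg/L.

-1.1 mg/L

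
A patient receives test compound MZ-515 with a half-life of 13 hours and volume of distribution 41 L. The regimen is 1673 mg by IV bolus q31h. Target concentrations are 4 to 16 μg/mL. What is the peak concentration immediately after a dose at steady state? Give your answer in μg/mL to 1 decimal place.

50.5 μg/mL

k = ln2/t½ = ln2/13 ≈ 0.053319 h⁻¹; fraction remaining f = e^(−kτ) = e^(−0.053319×31) ≈ 0.1915.
Accumulation ratio R = 1/(1 − f) ≈ 1/0.8085 ≈ 1.2369.
Single-dose peak C₀ = D/Vd = 1673/41 ≈ 40.805 μg/mL.
Steady-state peak Cmax,ss = C₀·R ≈ 40.805 × 1.2369 ≈ 50.472 μg/mL.
Peak 50.5 μg/mL vs MTC 16 μg/mL: exceeds toxic threshold.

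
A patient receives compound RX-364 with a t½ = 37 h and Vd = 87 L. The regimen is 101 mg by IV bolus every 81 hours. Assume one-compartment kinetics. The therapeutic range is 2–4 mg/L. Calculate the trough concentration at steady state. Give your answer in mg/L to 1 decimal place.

Over one 81-h interval, 81/37 ≈ 2.1892 half-lives elapse, leaving f ≈ 0.2193 of each dose.
At steady state, accumulation factor R = 1/(1 − e^(−kτ)) ≈ 1.2809.
Each bolus raises the concentration by D/Vd = 101/87 ≈ 1.161 mg/L.
Steady-state peak Cmax,ss = C₀·R ≈ 1.161 × 1.2809 ≈ 1.487 mg/L.
Steady-state trough Cmin,ss = Cmax,ss·f ≈ 1.487 × 0.2193 ≈ 0.326 mg/L.
Trough 0.3 mg/L vs MEC 2 mg/L: subtherapeutic.

0.3 mg/L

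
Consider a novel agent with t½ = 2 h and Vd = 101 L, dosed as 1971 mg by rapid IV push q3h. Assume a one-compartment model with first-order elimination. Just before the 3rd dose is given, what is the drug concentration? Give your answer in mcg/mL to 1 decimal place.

9.3 mcg/mL

f = (1/2)^(τ/t½) = (1/2)^(3/2) ≈ 0.3536.
C₀ = D/Vd = 1971/101 ≈ 19.515 mcg/mL.
Before the 3rd dose, 2 doses have been given. Superposition: Cmin = C₀·(f + f²).
≈ 19.515 × (0.3536 + 0.1250) ≈ 19.515 × 0.4786 ≈ 9.340 mcg/mL.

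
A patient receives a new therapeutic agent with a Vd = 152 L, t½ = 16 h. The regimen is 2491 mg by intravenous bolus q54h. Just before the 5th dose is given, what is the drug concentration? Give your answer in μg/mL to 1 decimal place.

f = (1/2)^(τ/t½) = (1/2)^(54/16) ≈ 0.0964.
C₀ = D/Vd = 2491/152 ≈ 16.388 μg/mL.
Before the 5th dose, 4 doses have been given. Superposition: Cmin = C₀·(f + f² + … + f^4).
≈ 16.388 × (0.0964 + 0.0093 + 0.0009 + 0.0001) ≈ 16.388 × 0.1067 ≈ 1.749 μg/mL.

1.7 μg/mL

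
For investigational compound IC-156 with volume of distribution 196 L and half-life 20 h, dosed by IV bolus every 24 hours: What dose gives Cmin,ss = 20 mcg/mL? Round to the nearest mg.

5086 mg

τ/t½ = 24/20 ≈ 1.2, so f = (1/2)^(24/20) ≈ 0.435275.
Cmin,ss = (D/Vd)·f/(1−f), so D = Cmin,ss·Vd·(1−f)/f.
D = 20 × 196 × (1−f)/f ≈ 20 × 196 × 1.29740 ≈ 5085.81 mg.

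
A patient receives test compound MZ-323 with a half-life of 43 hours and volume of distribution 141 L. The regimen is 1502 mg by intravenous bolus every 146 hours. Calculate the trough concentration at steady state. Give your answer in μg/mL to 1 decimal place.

1.1 μg/mL

k = ln2/t½ = ln2/43 ≈ 0.016120 h⁻¹; fraction remaining f = e^(−kτ) = e^(−0.016120×146) ≈ 0.0950.
Accumulation ratio R = 1/(1 − f) ≈ 1/0.9050 ≈ 1.1050.
Single-dose peak C₀ = D/Vd = 1502/141 ≈ 10.652 μg/mL.
Steady-state peak Cmax,ss = C₀·R ≈ 10.652 × 1.1050 ≈ 11.770 μg/mL.
One interval later, Cmin,ss = Cmax,ss·e^(−kτ) ≈ 11.770 × 0.0950 ≈ 1.118 μg/mL.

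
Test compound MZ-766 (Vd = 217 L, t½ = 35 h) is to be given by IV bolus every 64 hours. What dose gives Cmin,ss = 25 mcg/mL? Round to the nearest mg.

τ/t½ = 64/35 ≈ 1.8286, so f = (1/2)^(64/35) ≈ 0.281543.
Cmin,ss = (D/Vd)·f/(1−f), so D = Cmin,ss·Vd·(1−f)/f.
D = 25 × 217 × (1−f)/f ≈ 25 × 217 × 2.55186 ≈ 13843.84 mg.

13844 mg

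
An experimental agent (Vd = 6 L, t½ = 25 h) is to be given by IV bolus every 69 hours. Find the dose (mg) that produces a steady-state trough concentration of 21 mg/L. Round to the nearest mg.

728 mg

τ/t½ = 69/25 ≈ 2.76, so f = (1/2)^(69/25) ≈ 0.147624.
Cmin,ss = (D/Vd)·f/(1−f), so D = Cmin,ss·Vd·(1−f)/f.
D = 21 × 6 × (1−f)/f ≈ 21 × 6 × 5.77397 ≈ 727.52 mg.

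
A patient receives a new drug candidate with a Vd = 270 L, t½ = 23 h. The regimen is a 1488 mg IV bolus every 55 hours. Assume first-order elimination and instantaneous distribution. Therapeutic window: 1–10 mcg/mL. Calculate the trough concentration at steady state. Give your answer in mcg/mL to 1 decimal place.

Over one 55-h interval, 55/23 ≈ 2.3913 half-lives elapse, leaving f ≈ 0.1906 of each dose.
Single-dose peak C₀ = D/Vd = 1488/270 ≈ 5.511 mcg/mL.
Steady-state trough Cmin,ss = C₀·f/(1−f) ≈ 5.511 × 0.1906/0.8094 ≈ 1.298 mcg/mL.
Trough 1.3 mcg/mL vs MEC 1 mcg/mL: adequate.

1.3 mcg/mL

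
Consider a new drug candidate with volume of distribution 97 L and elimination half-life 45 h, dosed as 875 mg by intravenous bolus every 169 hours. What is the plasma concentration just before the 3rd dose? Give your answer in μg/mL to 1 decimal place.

f = (1/2)^(τ/t½) = (1/2)^(169/45) ≈ 0.0740.
C₀ = D/Vd = 875/97 ≈ 9.021 μg/mL.
Before the 3rd dose, 2 doses have been given. Superposition: Cmin = C₀·(f + f²).
≈ 9.021 × (0.0740 + 0.0055) ≈ 9.021 × 0.0795 ≈ 0.717 μg/mL.

0.7 μg/mL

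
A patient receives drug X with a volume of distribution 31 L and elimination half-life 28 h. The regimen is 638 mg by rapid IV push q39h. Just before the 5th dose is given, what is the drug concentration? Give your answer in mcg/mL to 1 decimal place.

f = (1/2)^(τ/t½) = (1/2)^(39/28) ≈ 0.3808.
C₀ = D/Vd = 638/31 ≈ 20.581 mcg/mL.
Before the 5th dose, 4 doses have been given. Superposition: Cmin = C₀·(f + f² + … + f^4).
≈ 20.581 × (0.3808 + 0.1450 + 0.0552 + 0.0210) ≈ 20.581 × 0.6020 ≈ 12.390 mcg/mL.

12.4 mcg/mL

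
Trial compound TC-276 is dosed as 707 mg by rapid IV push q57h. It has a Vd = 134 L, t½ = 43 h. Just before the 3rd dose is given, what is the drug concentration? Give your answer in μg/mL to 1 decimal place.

f = (1/2)^(τ/t½) = (1/2)^(57/43) ≈ 0.3990.
C₀ = D/Vd = 707/134 ≈ 5.276 μg/mL.
Before the 3rd dose, 2 doses have been given. Superposition: Cmin = C₀·(f + f²).
≈ 5.276 × (0.3990 + 0.1592) ≈ 5.276 × 0.5582 ≈ 2.945 μg/mL.

2.9 μg/mL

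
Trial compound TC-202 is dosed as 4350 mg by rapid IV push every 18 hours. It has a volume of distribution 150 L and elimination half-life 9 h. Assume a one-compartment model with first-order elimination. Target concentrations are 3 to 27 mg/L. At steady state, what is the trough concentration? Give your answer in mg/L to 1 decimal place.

9.7 mg/L

The dosing interval is 2 half-lives, so f = 2^(−2) = 0.25.
Accumulation ratio R = 1/(1 − f) = 1/0.75 = 4/3.
Single-dose peak C₀ = D/Vd = 4350/150 = 29 mg/L.
Steady-state peak Cmax,ss = C₀·R = 29 × 4/3 ≈ 38.667 mg/L.
Steady-state trough Cmin,ss = Cmax,ss·f ≈ 38.667 × 0.25 ≈ 9.667 mg/L.
Trough 9.7 mg/L vs MEC 3 mg/L: adequate.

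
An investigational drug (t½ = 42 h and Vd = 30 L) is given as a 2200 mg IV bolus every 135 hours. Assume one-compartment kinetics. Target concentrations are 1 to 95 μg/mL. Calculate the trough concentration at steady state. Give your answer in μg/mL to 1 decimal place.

8.9 μg/mL

τ/t½ = 135/42 ≈ 3.2143, so fraction remaining f = (1/2)^(135/42) ≈ 0.1077.
Accumulation ratio R = 1/(1 − f) ≈ 1/0.8923 ≈ 1.1207.
Single-dose peak C₀ = D/Vd = 2200/30 ≈ 73.333 μg/mL.
Cmax,ss = C₀/(1 − f) ≈ 73.333/0.8923 ≈ 82.184 μg/mL.
One interval later, Cmin,ss = Cmax,ss·e^(−kτ) ≈ 82.184 × 0.1077 ≈ 8.851 μg/mL.
Trough 8.9 μg/mL vs MEC 1 μg/mL: adequate.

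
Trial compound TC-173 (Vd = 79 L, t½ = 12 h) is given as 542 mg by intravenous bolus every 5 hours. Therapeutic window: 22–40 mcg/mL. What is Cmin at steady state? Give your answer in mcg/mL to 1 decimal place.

20.5 mcg/mL

Over one 5-h interval, 5/12 ≈ 0.41667 half-lives elapse, leaving f ≈ 0.7492 of each dose.
Accumulation ratio R = 1/(1 − f) ≈ 1/0.2508 ≈ 3.9872.
Each bolus raises the concentration by D/Vd = 542/79 ≈ 6.861 mcg/mL.
Cmax,ss = C₀/(1 − f) ≈ 6.861/0.2508 ≈ 27.356 mcg/mL.
One interval later, Cmin,ss = Cmax,ss·e^(−kτ) ≈ 27.356 × 0.7492 ≈ 20.495 mcg/mL.
Trough 20.5 mcg/mL vs MEC 22 mcg/mL: subtherapeutic.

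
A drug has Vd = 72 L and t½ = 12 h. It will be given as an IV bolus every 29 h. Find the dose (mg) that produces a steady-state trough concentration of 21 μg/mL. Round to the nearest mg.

τ/t½ = 29/12 ≈ 2.4167, so f = (1/2)^(29/12) ≈ 0.187288.
Cmin,ss = (D/Vd)·f/(1−f), so D = Cmin,ss·Vd·(1−f)/f.
D = 21 × 72 × (1−f)/f ≈ 21 × 72 × 4.33937 ≈ 6561.13 mg.

6561 mg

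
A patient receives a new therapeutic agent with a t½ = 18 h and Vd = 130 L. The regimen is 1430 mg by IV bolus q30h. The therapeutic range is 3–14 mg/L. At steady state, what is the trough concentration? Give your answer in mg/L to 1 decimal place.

5.1 mg/L

τ/t½ = 30/18 ≈ 1.6667, so fraction remaining f = (1/2)^(30/18) ≈ 0.3150.
At steady state, accumulation factor R = 1/(1 − e^(−kτ)) ≈ 1.4599.
Each bolus raises the concentration by D/Vd = 1430/130 ≈ 11.000 mg/L.
Cmax,ss = C₀/(1 − f) ≈ 11.000/0.6850 ≈ 16.058 mg/L.
Steady-state trough Cmin,ss = Cmax,ss·f ≈ 16.058 × 0.3150 ≈ 5.058 mg/L.
Trough 5.1 mg/L vs MEC 3 mg/L: adequate.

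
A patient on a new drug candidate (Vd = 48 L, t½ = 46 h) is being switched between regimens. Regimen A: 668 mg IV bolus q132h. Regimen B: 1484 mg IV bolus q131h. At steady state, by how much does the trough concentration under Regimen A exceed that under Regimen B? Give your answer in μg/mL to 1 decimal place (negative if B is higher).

-2.8 μg/mL

Regimen A: f = (1/2)^(132/46) ≈ 0.1368; Cmin,ss = (668/48)·f/(1−f) ≈ 2.206 μg/mL.
Regimen B: f = (1/2)^(131/46) ≈ 0.1389; Cmin,ss = (1484/48)·f/(1−f) ≈ 4.987 μg/mL.
Difference ≈ 2.206 − 4.987 ≈ -2.781 μg/mL.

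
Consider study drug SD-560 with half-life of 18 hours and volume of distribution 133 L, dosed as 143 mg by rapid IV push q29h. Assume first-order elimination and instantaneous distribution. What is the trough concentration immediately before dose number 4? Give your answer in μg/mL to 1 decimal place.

0.5 μg/mL

f = (1/2)^(τ/t½) = (1/2)^(29/18) ≈ 0.3273.
C₀ = D/Vd = 143/133 ≈ 1.075 μg/mL.
Before the 4th dose, 3 doses have been given. Superposition: Cmin = C₀·(f + f² + … + f^3).
≈ 1.075 × (0.3273 + 0.1071 + 0.0351) ≈ 1.075 × 0.4695 ≈ 0.505 μg/mL.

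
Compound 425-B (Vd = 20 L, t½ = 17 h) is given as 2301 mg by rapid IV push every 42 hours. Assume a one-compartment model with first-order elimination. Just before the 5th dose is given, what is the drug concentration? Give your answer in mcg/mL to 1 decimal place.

25.3 mcg/mL

f = (1/2)^(τ/t½) = (1/2)^(42/17) ≈ 0.1804.
C₀ = D/Vd = 2301/20 ≈ 115.050 mcg/mL.
Before the 5th dose, 4 doses have been given. Superposition: Cmin = C₀·(f + f² + … + f^4).
≈ 115.050 × (0.1804 + 0.0325 + 0.0059 + 0.0011) ≈ 115.050 × 0.2199 ≈ 25.299 mcg/mL.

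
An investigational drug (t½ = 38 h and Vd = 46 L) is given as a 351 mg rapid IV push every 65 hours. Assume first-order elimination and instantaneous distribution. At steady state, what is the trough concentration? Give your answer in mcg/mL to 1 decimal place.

3.4 mcg/mL

Over one 65-h interval, 65/38 ≈ 1.7105 half-lives elapse, leaving f ≈ 0.3055 of each dose.
Accumulation ratio R = 1/(1 − f) ≈ 1/0.6945 ≈ 1.4399.
Single-dose peak C₀ = D/Vd = 351/46 ≈ 7.630 mcg/mL.
Cmax,ss = C₀/(1 − f) ≈ 7.630/0.6945 ≈ 10.986 mcg/mL.
Steady-state trough Cmin,ss = Cmax,ss·f ≈ 10.986 × 0.3055 ≈ 3.356 mcg/mL.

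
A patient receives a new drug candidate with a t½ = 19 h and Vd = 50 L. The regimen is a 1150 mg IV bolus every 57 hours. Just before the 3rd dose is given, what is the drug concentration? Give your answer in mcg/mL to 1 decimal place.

f = (1/2)^(τ/t½) = (1/2)^(57/19) ≈ 0.1250.
C₀ = D/Vd = 1150/50 ≈ 23.000 mcg/mL.
Before the 3rd dose, 2 doses have been given. Superposition: Cmin = C₀·(f + f²).
≈ 23.000 × (0.1250 + 0.0156) ≈ 23.000 × 0.1406 ≈ 3.234 mcg/mL.

3.2 mcg/mL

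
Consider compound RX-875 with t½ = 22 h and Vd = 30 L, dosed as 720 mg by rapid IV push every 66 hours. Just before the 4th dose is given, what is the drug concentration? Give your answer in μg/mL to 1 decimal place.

3.4 μg/mL

f = (1/2)^(τ/t½) = (1/2)^(66/22) ≈ 0.1250.
C₀ = D/Vd = 720/30 ≈ 24.000 μg/mL.
Before the 4th dose, 3 doses have been given. Superposition: Cmin = C₀·(f + f² + … + f^3).
≈ 24.000 × (0.1250 + 0.0156 + 0.0020) ≈ 24.000 × 0.1426 ≈ 3.422 μg/mL.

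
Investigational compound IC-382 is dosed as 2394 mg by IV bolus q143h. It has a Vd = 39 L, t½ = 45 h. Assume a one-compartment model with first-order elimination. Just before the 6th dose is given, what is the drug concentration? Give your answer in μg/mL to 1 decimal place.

7.6 μg/mL

f = (1/2)^(τ/t½) = (1/2)^(143/45) ≈ 0.1105.
C₀ = D/Vd = 2394/39 ≈ 61.385 μg/mL.
Before the 6th dose, 5 doses have been given. Superposition: Cmin = C₀·(f + f² + … + f^5).
≈ 61.385 × (0.1105 + 0.0122 + 0.0013 + 0.0001 + 0.0000) ≈ 61.385 × 0.1241 ≈ 7.618 μg/mL.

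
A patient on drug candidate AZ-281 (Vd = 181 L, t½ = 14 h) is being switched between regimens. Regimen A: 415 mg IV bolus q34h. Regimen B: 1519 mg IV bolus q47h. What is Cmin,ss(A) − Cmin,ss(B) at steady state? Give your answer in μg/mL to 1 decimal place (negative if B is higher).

-0.4 μg/mL

Regimen A: f = (1/2)^(34/14) ≈ 0.1857; Cmin,ss = (415/181)·f/(1−f) ≈ 0.523 μg/mL.
Regimen B: f = (1/2)^(47/14) ≈ 0.0976; Cmin,ss = (1519/181)·f/(1−f) ≈ 0.908 μg/mL.
Difference ≈ 0.523 − 0.908 ≈ -0.385 μg/mL.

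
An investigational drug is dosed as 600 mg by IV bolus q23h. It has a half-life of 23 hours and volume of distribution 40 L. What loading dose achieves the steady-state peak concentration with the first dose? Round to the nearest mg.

1200 mg

f = (1/2)^(23/23) ≈ 0.500000; accumulation ratio R = 1/(1−f) ≈ 2.00000.
Loading dose to hit Cmax,ss on first dose: D_load = D_maint·R ≈ 600 × 2.00000 ≈ 1200.00 mg.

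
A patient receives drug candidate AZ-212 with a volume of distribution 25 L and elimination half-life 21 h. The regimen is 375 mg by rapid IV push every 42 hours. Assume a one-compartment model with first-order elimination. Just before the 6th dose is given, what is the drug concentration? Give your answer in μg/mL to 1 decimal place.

5.0 μg/mL

f = (1/2)^(τ/t½) = (1/2)^(42/21) ≈ 0.2500.
C₀ = D/Vd = 375/25 ≈ 15.000 μg/mL.
Before the 6th dose, 5 doses have been given. Superposition: Cmin = C₀·(f + f² + … + f^5).
≈ 15.000 × (0.2500 + 0.0625 + 0.0156 + 0.0039 + 0.0010) ≈ 15.000 × 0.3330 ≈ 4.995 μg/mL.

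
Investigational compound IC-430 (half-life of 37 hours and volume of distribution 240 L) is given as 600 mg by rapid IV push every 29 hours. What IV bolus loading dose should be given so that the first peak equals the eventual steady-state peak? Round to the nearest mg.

1431 mg

f = (1/2)^(29/37) ≈ 0.580841; accumulation ratio R = 1/(1−f) ≈ 2.38573.
Loading dose to hit Cmax,ss on first dose: D_load = D_maint·R ≈ 600 × 2.38573 ≈ 1431.44 mg.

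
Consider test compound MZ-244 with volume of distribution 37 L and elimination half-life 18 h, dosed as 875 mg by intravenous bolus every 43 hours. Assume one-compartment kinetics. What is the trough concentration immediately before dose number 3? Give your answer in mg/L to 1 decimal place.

f = (1/2)^(τ/t½) = (1/2)^(43/18) ≈ 0.1909.
C₀ = D/Vd = 875/37 ≈ 23.649 mg/L.
Before the 3rd dose, 2 doses have been given. Superposition: Cmin = C₀·(f + f²).
≈ 23.649 × (0.1909 + 0.0364) ≈ 23.649 × 0.2273 ≈ 5.375 mg/L.

5.4 mg/L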